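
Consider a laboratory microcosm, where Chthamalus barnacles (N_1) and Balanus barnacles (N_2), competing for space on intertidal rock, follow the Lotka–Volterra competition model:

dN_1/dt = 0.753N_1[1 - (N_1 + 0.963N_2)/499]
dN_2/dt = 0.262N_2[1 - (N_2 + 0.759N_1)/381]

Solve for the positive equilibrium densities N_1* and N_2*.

Setting both brackets to zero gives the nullclines N_1 + 0.963N_2 = 499 and 0.759N_1 + N_2 = 381.
Substituting N_2 = 381 - 0.759N_1 into the first: N_1(1 - 0.963·0.759) = 499 - 0.963·381.
So N_1* = 132/0.269 = 491, and then N_2* = 381 - 0.759·491 = 8.4.

N_1* ≈ 491, N_2* ≈ 8.4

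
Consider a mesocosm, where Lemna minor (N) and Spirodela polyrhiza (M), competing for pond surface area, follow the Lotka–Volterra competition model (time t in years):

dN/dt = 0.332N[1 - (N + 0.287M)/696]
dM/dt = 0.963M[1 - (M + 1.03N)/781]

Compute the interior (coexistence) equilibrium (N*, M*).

Setting both brackets to zero gives the nullclines N + 0.287M = 696 and 1.03N + M = 781.
Substituting M = 781 - 1.03N into the first: N(1 - 0.287·1.03) = 696 - 0.287·781.
So N* = 472/0.704 = 670, and then M* = 781 - 1.03·670 = 91.

N* ≈ 670, M* ≈ 91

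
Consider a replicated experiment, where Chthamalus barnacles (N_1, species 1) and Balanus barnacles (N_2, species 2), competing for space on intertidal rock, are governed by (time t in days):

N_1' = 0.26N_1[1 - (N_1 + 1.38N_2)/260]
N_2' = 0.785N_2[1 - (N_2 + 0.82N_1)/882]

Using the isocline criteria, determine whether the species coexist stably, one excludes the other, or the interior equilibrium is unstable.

species 2 excludes species 1

Compare the nullcline intercepts: K1/α12 = 260/1.38 = 188 < K2 = 882; K2/α21 = 882/0.82 = 1080 > K1 = 260.
Since the inequalities point opposite ways, species 2 can invade but species 1 cannot.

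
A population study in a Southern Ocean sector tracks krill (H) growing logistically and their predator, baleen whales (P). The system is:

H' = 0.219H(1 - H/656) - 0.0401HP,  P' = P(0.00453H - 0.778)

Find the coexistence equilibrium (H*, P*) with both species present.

H* ≈ 172, P* ≈ 4.03

From dP/dt = 0 with P > 0: 0.00453H* = 0.778, so H* = 172.
Substitute into dH/dt = 0: 0.219(1 - 172/656) = 0.0401P*.
The bracket is 0.738, giving P* = 0.162/0.0401 = 4.03.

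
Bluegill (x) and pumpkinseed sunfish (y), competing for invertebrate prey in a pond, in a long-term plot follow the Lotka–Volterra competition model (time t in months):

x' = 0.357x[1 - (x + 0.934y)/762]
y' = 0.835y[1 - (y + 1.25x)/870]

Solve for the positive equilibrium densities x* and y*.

x* ≈ 302, y* ≈ 493

Setting both brackets to zero gives the nullclines x + 0.934y = 762 and 1.25x + y = 870.
Substituting y = 870 - 1.25x into the first: x(1 - 0.934·1.25) = 762 - 0.934·870.
So x* = -50.6/-0.167 = 302, and then y* = 870 - 1.25·302 = 493.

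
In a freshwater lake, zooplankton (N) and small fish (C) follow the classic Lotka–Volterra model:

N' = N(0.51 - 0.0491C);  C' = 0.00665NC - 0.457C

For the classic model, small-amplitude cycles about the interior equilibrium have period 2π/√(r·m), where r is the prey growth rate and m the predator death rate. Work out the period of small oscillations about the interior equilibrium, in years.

T ≈ 13 years

Here r = 0.51 and m = 0.457, so r·m = 0.233.
ω = √0.233 = 0.483 per year, hence T = 2π/ω ≈ 13 years.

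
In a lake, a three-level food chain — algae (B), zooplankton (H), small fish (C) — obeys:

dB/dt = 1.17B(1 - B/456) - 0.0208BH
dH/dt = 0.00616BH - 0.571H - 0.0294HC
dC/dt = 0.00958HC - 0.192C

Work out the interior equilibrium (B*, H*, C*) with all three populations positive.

B* ≈ 294, H* ≈ 20, C* ≈ 42.1

From dC/dt = 0: 0.00958H* = 0.192, so H* = 20.
From dB/dt = 0: 1.17(1 - B*/456) = 0.0208·20, giving B* = 456·(1 - 0.356) = 294.
From dH/dt = 0: 0.00616·294 - 0.571 = 0.0294C*, so C* = 1.24/0.0294 = 42.1.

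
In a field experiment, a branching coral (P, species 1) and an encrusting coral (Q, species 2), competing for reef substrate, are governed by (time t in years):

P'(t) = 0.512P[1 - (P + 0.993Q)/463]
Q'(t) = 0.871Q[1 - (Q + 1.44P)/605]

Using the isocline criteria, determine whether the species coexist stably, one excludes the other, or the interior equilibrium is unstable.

unstable coexistence (outcome depends on initial conditions)

Compare the nullcline intercepts: K1/α12 = 463/0.993 = 466 < K2 = 605; K2/α21 = 605/1.44 = 420 < K1 = 463.
Since both are reversed, neither can invade when rare; the interior point is a saddle.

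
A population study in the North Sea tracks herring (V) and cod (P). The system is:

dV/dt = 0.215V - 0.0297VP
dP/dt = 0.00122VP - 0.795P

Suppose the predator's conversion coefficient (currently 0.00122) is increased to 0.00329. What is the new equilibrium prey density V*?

At the interior fixed point, setting dP/dt = 0 with P > 0 fixes V* = (predator death rate)/(VP coefficient) — independent of the other coefficients.
With the change, V* = 0.795/0.00329 = 242; it falls from 652.

V* ≈ 242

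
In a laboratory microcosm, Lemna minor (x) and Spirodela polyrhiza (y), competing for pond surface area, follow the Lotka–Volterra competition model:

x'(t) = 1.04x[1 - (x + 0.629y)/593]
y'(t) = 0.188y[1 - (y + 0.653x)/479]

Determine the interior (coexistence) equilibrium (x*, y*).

x* ≈ 495, y* ≈ 156

Setting both brackets to zero gives the nullclines x + 0.629y = 593 and 0.653x + y = 479.
Substituting y = 479 - 0.653x into the first: x(1 - 0.629·0.653) = 593 - 0.629·479.
So x* = 292/0.589 = 495, and then y* = 479 - 0.653·495 = 156.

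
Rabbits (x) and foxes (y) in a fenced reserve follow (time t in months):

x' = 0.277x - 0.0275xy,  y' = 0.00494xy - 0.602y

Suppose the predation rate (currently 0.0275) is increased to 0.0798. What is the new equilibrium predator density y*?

At the interior fixed point, setting dx/dt = 0 with x > 0 fixes y* = (prey growth rate)/(xy coefficient) — independent of the other coefficients.
With the change, y* = 0.277/0.0798 = 3.47; it falls from 10.1.

y* ≈ 3.47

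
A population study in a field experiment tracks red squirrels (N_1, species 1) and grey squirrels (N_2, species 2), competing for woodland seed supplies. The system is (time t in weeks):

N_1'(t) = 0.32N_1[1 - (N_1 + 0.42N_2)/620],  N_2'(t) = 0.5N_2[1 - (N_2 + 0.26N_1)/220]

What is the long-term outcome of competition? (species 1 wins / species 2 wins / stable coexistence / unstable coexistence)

stable coexistence

Compare the nullcline intercepts: K1/α12 = 620/0.42 = 1480 > K2 = 220; K2/α21 = 220/0.26 = 846 > K1 = 620.
Since both inequalities hold, each species can invade when rare, so the interior equilibrium is stable.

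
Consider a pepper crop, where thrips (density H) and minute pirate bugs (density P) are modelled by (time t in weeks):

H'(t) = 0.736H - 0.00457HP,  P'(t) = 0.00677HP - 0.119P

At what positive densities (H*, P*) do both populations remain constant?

Set dP/dt = 0 with P > 0: 0.00677H - 0.119 = 0, so H* = 0.119/0.00677 = 17.6.
Set dH/dt = 0 with H > 0: 0.736 - 0.00457P = 0, so P* = 0.736/0.00457 = 161.

H* ≈ 17.6, P* ≈ 161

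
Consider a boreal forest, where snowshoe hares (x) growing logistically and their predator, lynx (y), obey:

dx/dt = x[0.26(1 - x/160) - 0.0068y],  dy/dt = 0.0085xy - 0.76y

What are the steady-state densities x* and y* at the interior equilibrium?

x* ≈ 89.4, y* ≈ 16.9

From dy/dt = 0 with y > 0: 0.0085x* = 0.76, so x* = 89.4.
Substitute into dx/dt = 0: 0.26(1 - 89.4/160) = 0.0068y*.
The bracket is 0.441, giving y* = 0.115/0.0068 = 16.9.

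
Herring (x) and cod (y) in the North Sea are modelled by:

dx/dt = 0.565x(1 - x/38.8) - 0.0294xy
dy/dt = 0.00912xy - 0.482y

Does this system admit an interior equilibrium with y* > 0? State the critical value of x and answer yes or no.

Threshold x = 52.9; K < 52.9, so no, the predator goes extinct.

The predator equation gives dy/dt > 0 only when x > 0.482/0.00912 = 52.9.
Without the predator, x → K = 38.8. Since 38.8 < 52.9, the predator cannot invade.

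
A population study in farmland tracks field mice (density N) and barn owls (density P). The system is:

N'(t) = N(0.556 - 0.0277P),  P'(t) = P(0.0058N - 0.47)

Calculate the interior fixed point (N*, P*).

Set dP/dt = 0 with P > 0: 0.0058N - 0.47 = 0, so N* = 0.47/0.0058 = 81.
Set dN/dt = 0 with N > 0: 0.556 - 0.0277P = 0, so P* = 0.556/0.0277 = 20.1.

N* ≈ 81, P* ≈ 20.1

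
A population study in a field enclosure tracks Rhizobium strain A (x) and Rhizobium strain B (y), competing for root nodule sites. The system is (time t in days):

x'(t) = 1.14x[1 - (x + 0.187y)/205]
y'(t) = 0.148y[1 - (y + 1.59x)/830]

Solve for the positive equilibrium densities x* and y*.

x* ≈ 70.9, y* ≈ 717

Setting both brackets to zero gives the nullclines x + 0.187y = 205 and 1.59x + y = 830.
Substituting y = 830 - 1.59x into the first: x(1 - 0.187·1.59) = 205 - 0.187·830.
So x* = 49.8/0.703 = 70.9, and then y* = 830 - 1.59·70.9 = 717.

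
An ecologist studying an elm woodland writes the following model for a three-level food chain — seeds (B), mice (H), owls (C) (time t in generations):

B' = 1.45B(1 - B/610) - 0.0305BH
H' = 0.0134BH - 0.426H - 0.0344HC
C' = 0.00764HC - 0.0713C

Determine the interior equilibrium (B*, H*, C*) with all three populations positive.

From dC/dt = 0: 0.00764H* = 0.0713, so H* = 9.33.
From dB/dt = 0: 1.45(1 - B*/610) = 0.0305·9.33, giving B* = 610·(1 - 0.196) = 490.
From dH/dt = 0: 0.0134·490 - 0.426 = 0.0344C*, so C* = 6.14/0.0344 = 179.

B* ≈ 490, H* ≈ 9.33, C* ≈ 179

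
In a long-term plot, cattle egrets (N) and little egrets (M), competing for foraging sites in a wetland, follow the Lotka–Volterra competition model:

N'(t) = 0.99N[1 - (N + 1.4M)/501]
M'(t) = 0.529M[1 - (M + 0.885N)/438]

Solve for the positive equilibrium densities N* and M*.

N* ≈ 469, M* ≈ 22.5

Setting both brackets to zero gives the nullclines N + 1.4M = 501 and 0.885N + M = 438.
Substituting M = 438 - 0.885N into the first: N(1 - 1.4·0.885) = 501 - 1.4·438.
So N* = -112/-0.239 = 469, and then M* = 438 - 0.885·469 = 22.5.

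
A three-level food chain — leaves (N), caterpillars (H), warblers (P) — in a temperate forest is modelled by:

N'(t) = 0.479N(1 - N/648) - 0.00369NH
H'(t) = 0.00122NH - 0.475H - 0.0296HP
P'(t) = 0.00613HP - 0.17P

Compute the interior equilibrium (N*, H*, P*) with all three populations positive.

From dP/dt = 0: 0.00613H* = 0.17, so H* = 27.7.
From dN/dt = 0: 0.479(1 - N*/648) = 0.00369·27.7, giving N* = 648·(1 - 0.214) = 510.
From dH/dt = 0: 0.00122·510 - 0.475 = 0.0296P*, so P* = 0.147/0.0296 = 4.95.

N* ≈ 510, H* ≈ 27.7, P* ≈ 4.95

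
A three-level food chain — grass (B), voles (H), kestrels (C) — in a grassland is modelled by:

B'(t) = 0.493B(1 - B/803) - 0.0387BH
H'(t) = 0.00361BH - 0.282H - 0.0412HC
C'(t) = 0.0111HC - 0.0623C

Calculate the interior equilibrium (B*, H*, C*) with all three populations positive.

B* ≈ 449, H* ≈ 5.61, C* ≈ 32.5

From dC/dt = 0: 0.0111H* = 0.0623, so H* = 5.61.
From dB/dt = 0: 0.493(1 - B*/803) = 0.0387·5.61, giving B* = 803·(1 - 0.441) = 449.
From dH/dt = 0: 0.00361·449 - 0.282 = 0.0412C*, so C* = 1.34/0.0412 = 32.5.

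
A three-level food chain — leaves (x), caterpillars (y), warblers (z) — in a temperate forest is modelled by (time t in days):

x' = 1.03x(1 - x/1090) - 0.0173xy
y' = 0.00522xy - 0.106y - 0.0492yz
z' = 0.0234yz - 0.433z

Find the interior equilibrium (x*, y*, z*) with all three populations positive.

x* ≈ 751, y* ≈ 18.5, z* ≈ 77.5

From dz/dt = 0: 0.0234y* = 0.433, so y* = 18.5.
From dx/dt = 0: 1.03(1 - x*/1090) = 0.0173·18.5, giving x* = 1090·(1 - 0.311) = 751.
From dy/dt = 0: 0.00522·751 - 0.106 = 0.0492z*, so z* = 3.82/0.0492 = 77.5.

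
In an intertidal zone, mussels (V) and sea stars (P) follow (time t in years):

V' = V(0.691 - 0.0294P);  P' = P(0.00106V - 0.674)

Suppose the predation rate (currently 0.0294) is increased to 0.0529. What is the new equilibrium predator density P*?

P* ≈ 13.1

At the interior fixed point, setting dV/dt = 0 with V > 0 fixes P* = (prey growth rate)/(VP coefficient) — independent of the other coefficients.
With the change, P* = 0.691/0.0529 = 13.1; it falls from 23.5.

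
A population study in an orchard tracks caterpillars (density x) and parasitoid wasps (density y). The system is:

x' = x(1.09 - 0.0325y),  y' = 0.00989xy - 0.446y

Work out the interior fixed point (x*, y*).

Set dy/dt = 0 with y > 0: 0.00989x - 0.446 = 0, so x* = 0.446/0.00989 = 45.1.
Set dx/dt = 0 with x > 0: 1.09 - 0.0325y = 0, so y* = 1.09/0.0325 = 33.5.

x* ≈ 45.1, y* ≈ 33.5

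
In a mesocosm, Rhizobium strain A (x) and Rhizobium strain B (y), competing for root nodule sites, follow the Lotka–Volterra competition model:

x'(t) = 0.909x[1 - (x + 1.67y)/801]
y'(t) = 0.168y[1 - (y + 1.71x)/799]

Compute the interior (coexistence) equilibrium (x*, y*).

Setting both brackets to zero gives the nullclines x + 1.67y = 801 and 1.71x + y = 799.
Substituting y = 799 - 1.71x into the first: x(1 - 1.67·1.71) = 801 - 1.67·799.
So x* = -533/-1.86 = 287, and then y* = 799 - 1.71·287 = 308.

x* ≈ 287, y* ≈ 308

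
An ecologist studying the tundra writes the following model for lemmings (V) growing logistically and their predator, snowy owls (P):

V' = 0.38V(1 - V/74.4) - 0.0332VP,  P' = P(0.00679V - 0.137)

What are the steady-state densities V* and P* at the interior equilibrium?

From dP/dt = 0 with P > 0: 0.00679V* = 0.137, so V* = 20.2.
Substitute into dV/dt = 0: 0.38(1 - 20.2/74.4) = 0.0332P*.
The bracket is 0.729, giving P* = 0.277/0.0332 = 8.34.

V* ≈ 20.2, P* ≈ 8.34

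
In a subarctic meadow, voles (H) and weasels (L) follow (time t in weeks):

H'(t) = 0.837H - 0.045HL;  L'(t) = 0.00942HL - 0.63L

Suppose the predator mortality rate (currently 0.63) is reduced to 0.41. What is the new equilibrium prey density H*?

At the interior fixed point, setting dL/dt = 0 with L > 0 fixes H* = (predator death rate)/(HL coefficient) — independent of the other coefficients.
With the change, H* = 0.41/0.00942 = 43.5; it falls from 66.9.

H* ≈ 43.5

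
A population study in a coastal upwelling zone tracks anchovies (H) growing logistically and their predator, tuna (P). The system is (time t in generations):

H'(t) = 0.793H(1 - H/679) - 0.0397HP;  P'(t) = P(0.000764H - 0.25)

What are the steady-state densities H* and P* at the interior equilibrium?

From dP/dt = 0 with P > 0: 0.000764H* = 0.25, so H* = 327.
Substitute into dH/dt = 0: 0.793(1 - 327/679) = 0.0397P*.
The bracket is 0.518, giving P* = 0.411/0.0397 = 10.3.

H* ≈ 327, P* ≈ 10.3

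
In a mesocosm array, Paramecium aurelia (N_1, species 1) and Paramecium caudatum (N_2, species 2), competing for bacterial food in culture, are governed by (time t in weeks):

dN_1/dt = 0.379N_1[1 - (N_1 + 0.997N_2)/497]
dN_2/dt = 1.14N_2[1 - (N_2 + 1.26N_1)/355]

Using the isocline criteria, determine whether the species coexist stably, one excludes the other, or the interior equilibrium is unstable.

Compare the nullcline intercepts: K1/α12 = 497/0.997 = 498 > K2 = 355; K2/α21 = 355/1.26 = 282 < K1 = 497.
Since the inequalities point opposite ways, species 1 can invade but species 2 cannot.

species 1 excludes species 2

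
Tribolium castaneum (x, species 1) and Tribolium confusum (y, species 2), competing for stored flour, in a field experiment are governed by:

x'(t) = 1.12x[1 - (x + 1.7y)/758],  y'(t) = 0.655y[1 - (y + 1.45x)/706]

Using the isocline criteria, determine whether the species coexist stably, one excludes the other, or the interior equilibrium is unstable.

Compare the nullcline intercepts: K1/α12 = 758/1.7 = 446 < K2 = 706; K2/α21 = 706/1.45 = 487 < K1 = 758.
Since both are reversed, neither can invade when rare; the interior point is a saddle.

unstable coexistence (outcome depends on initial conditions)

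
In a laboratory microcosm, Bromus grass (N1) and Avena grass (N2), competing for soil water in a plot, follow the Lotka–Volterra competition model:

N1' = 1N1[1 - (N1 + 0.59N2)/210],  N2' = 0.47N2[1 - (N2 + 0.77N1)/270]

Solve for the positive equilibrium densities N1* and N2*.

N1* ≈ 92.9, N2* ≈ 198

Setting both brackets to zero gives the nullclines N1 + 0.59N2 = 210 and 0.77N1 + N2 = 270.
Substituting N2 = 270 - 0.77N1 into the first: N1(1 - 0.59·0.77) = 210 - 0.59·270.
So N1* = 50.7/0.546 = 92.9, and then N2* = 270 - 0.77·92.9 = 198.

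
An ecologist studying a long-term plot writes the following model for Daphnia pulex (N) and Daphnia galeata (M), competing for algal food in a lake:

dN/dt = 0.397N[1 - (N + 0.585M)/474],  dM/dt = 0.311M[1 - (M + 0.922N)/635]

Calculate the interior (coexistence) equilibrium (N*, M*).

Setting both brackets to zero gives the nullclines N + 0.585M = 474 and 0.922N + M = 635.
Substituting M = 635 - 0.922N into the first: N(1 - 0.585·0.922) = 474 - 0.585·635.
So N* = 103/0.461 = 223, and then M* = 635 - 0.922·223 = 430.

N* ≈ 223, M* ≈ 430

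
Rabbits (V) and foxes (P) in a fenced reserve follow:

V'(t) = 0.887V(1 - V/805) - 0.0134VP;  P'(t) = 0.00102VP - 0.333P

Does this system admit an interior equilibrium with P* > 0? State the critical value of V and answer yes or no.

The predator equation gives dP/dt > 0 only when V > 0.333/0.00102 = 326.
Without the predator, V → K = 805. Since 805 > 326, the predator can invade and persist.

Threshold V = 326; K > 326, so yes, the predator persists.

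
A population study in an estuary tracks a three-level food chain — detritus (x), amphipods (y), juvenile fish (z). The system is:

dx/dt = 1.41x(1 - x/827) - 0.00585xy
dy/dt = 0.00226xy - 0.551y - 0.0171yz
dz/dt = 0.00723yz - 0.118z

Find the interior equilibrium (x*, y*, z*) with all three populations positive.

From dz/dt = 0: 0.00723y* = 0.118, so y* = 16.3.
From dx/dt = 0: 1.41(1 - x*/827) = 0.00585·16.3, giving x* = 827·(1 - 0.0677) = 771.
From dy/dt = 0: 0.00226·771 - 0.551 = 0.0171z*, so z* = 1.19/0.0171 = 69.7.

x* ≈ 771, y* ≈ 16.3, z* ≈ 69.7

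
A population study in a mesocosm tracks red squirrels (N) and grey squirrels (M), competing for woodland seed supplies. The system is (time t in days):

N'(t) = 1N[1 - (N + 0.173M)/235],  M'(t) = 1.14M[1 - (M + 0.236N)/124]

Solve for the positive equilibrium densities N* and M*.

N* ≈ 223, M* ≈ 71.5

Setting both brackets to zero gives the nullclines N + 0.173M = 235 and 0.236N + M = 124.
Substituting M = 124 - 0.236N into the first: N(1 - 0.173·0.236) = 235 - 0.173·124.
So N* = 214/0.959 = 223, and then M* = 124 - 0.236·223 = 71.5.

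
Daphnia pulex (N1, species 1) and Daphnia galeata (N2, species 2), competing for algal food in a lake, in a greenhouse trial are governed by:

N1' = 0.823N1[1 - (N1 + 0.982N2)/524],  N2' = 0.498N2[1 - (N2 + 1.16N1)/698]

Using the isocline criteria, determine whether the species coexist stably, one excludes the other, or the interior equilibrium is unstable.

Compare the nullcline intercepts: K1/α12 = 524/0.982 = 534 < K2 = 698; K2/α21 = 698/1.16 = 602 > K1 = 524.
Since the inequalities point opposite ways, species 2 can invade but species 1 cannot.

species 2 excludes species 1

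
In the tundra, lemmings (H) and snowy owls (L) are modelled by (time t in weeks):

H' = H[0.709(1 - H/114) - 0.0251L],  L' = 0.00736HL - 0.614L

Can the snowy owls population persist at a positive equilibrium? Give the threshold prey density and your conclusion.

The predator equation gives dL/dt > 0 only when H > 0.614/0.00736 = 83.4.
Without the predator, H → K = 114. Since 114 > 83.4, the predator can invade and persist.

Threshold H = 83.4; K > 83.4, so yes, the predator persists.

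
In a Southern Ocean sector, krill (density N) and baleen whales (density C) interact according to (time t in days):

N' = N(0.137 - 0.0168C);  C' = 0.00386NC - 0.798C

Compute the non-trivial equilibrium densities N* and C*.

N* ≈ 207, C* ≈ 8.15

Set dC/dt = 0 with C > 0: 0.00386N - 0.798 = 0, so N* = 0.798/0.00386 = 207.
Set dN/dt = 0 with N > 0: 0.137 - 0.0168C = 0, so C* = 0.137/0.0168 = 8.15.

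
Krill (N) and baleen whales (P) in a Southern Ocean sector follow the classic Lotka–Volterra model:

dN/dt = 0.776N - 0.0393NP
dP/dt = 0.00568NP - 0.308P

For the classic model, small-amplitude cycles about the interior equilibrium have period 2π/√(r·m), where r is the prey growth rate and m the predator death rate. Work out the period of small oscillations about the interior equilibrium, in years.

T ≈ 12.9 years

Here r = 0.776 and m = 0.308, so r·m = 0.239.
ω = √0.239 = 0.489 per year, hence T = 2π/ω ≈ 12.9 years.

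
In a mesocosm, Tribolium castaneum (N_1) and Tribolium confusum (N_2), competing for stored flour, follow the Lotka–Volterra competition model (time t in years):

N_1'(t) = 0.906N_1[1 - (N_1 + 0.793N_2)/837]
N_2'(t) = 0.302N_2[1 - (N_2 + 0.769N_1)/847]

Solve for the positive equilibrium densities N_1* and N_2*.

N_1* ≈ 424, N_2* ≈ 521

Setting both brackets to zero gives the nullclines N_1 + 0.793N_2 = 837 and 0.769N_1 + N_2 = 847.
Substituting N_2 = 847 - 0.769N_1 into the first: N_1(1 - 0.793·0.769) = 837 - 0.793·847.
So N_1* = 165/0.39 = 424, and then N_2* = 847 - 0.769·424 = 521.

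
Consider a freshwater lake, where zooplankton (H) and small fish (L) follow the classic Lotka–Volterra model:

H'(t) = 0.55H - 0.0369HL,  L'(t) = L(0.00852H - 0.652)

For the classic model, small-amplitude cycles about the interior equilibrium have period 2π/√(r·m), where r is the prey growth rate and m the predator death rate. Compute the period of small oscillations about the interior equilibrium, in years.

T ≈ 10.5 years

Here r = 0.55 and m = 0.652, so r·m = 0.359.
ω = √0.359 = 0.599 per year, hence T = 2π/ω ≈ 10.5 years.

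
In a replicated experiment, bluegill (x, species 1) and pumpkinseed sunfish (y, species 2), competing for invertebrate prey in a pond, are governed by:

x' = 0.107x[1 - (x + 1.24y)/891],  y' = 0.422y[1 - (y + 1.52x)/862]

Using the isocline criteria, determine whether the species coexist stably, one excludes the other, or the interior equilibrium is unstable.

Compare the nullcline intercepts: K1/α12 = 891/1.24 = 719 < K2 = 862; K2/α21 = 862/1.52 = 567 < K1 = 891.
Since both are reversed, neither can invade when rare; the interior point is a saddle.

unstable coexistence (outcome depends on initial conditions)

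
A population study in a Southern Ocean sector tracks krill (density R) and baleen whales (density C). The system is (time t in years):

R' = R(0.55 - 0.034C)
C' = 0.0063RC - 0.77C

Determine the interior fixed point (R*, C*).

Set dC/dt = 0 with C > 0: 0.0063R - 0.77 = 0, so R* = 0.77/0.0063 = 122.
Set dR/dt = 0 with R > 0: 0.55 - 0.034C = 0, so C* = 0.55/0.034 = 16.2.

R* ≈ 122, C* ≈ 16.2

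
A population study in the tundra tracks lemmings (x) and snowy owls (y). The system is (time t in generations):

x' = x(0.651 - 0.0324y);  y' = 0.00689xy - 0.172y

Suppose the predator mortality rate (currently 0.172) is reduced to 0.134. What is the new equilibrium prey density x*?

x* ≈ 19.4

At the interior fixed point, setting dy/dt = 0 with y > 0 fixes x* = (predator death rate)/(xy coefficient) — independent of the other coefficients.
With the change, x* = 0.134/0.00689 = 19.4; it falls from 25.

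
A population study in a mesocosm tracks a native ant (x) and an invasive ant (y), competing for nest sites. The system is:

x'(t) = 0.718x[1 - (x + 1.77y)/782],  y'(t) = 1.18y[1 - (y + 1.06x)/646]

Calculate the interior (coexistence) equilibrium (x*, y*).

x* ≈ 412, y* ≈ 209

Setting both brackets to zero gives the nullclines x + 1.77y = 782 and 1.06x + y = 646.
Substituting y = 646 - 1.06x into the first: x(1 - 1.77·1.06) = 782 - 1.77·646.
So x* = -361/-0.876 = 412, and then y* = 646 - 1.06·412 = 209.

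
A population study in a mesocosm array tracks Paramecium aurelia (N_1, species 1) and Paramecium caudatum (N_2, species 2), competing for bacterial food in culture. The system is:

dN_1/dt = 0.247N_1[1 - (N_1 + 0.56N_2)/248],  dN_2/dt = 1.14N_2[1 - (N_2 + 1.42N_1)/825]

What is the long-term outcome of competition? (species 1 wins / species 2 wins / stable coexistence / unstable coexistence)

Compare the nullcline intercepts: K1/α12 = 248/0.56 = 443 < K2 = 825; K2/α21 = 825/1.42 = 581 > K1 = 248.
Since the inequalities point opposite ways, species 2 can invade but species 1 cannot.

species 2 excludes species 1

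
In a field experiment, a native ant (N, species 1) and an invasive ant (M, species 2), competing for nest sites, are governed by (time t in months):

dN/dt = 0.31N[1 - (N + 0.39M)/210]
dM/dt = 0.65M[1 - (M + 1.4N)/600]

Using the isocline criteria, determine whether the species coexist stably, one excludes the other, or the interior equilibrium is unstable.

species 2 excludes species 1

Compare the nullcline intercepts: K1/α12 = 210/0.39 = 538 < K2 = 600; K2/α21 = 600/1.4 = 429 > K1 = 210.
Since the inequalities point opposite ways, species 2 can invade but species 1 cannot.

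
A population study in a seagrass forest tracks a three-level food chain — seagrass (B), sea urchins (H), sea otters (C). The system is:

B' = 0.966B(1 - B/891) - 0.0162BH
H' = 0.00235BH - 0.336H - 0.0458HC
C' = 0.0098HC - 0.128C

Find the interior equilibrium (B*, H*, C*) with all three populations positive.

From dC/dt = 0: 0.0098H* = 0.128, so H* = 13.1.
From dB/dt = 0: 0.966(1 - B*/891) = 0.0162·13.1, giving B* = 891·(1 - 0.219) = 696.
From dH/dt = 0: 0.00235·696 - 0.336 = 0.0458C*, so C* = 1.3/0.0458 = 28.4.

B* ≈ 696, H* ≈ 13.1, C* ≈ 28.4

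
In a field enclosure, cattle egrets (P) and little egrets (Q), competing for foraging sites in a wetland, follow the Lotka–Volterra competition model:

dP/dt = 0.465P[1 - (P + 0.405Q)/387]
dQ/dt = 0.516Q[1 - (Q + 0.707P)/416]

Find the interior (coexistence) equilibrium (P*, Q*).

P* ≈ 306, Q* ≈ 200

Setting both brackets to zero gives the nullclines P + 0.405Q = 387 and 0.707P + Q = 416.
Substituting Q = 416 - 0.707P into the first: P(1 - 0.405·0.707) = 387 - 0.405·416.
So P* = 219/0.714 = 306, and then Q* = 416 - 0.707·306 = 200.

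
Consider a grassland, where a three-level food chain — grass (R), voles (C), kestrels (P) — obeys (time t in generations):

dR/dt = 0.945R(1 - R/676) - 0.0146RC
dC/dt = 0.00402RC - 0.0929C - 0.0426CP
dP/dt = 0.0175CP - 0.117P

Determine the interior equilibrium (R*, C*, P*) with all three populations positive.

From dP/dt = 0: 0.0175C* = 0.117, so C* = 6.69.
From dR/dt = 0: 0.945(1 - R*/676) = 0.0146·6.69, giving R* = 676·(1 - 0.103) = 606.
From dC/dt = 0: 0.00402·606 - 0.0929 = 0.0426P*, so P* = 2.34/0.0426 = 55.

R* ≈ 606, C* ≈ 6.69, P* ≈ 55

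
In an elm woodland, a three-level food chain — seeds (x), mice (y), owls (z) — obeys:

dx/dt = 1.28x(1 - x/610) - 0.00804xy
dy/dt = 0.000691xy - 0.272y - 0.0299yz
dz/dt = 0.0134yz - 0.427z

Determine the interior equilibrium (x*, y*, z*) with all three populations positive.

From dz/dt = 0: 0.0134y* = 0.427, so y* = 31.9.
From dx/dt = 0: 1.28(1 - x*/610) = 0.00804·31.9, giving x* = 610·(1 - 0.2) = 488.
From dy/dt = 0: 0.000691·488 - 0.272 = 0.0299z*, so z* = 0.0651/0.0299 = 2.18.

x* ≈ 488, y* ≈ 31.9, z* ≈ 2.18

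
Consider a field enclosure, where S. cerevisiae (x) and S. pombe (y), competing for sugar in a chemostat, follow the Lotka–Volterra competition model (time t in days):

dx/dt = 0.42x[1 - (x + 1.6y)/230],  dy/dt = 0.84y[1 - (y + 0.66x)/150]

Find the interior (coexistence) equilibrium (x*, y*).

Setting both brackets to zero gives the nullclines x + 1.6y = 230 and 0.66x + y = 150.
Substituting y = 150 - 0.66x into the first: x(1 - 1.6·0.66) = 230 - 1.6·150.
So x* = -10/-0.056 = 179, and then y* = 150 - 0.66·179 = 32.1.

x* ≈ 179, y* ≈ 32.1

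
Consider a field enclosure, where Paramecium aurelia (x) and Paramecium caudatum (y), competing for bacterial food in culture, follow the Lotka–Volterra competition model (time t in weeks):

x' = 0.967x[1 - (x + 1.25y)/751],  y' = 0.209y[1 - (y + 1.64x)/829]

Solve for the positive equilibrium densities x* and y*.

x* ≈ 272, y* ≈ 383

Setting both brackets to zero gives the nullclines x + 1.25y = 751 and 1.64x + y = 829.
Substituting y = 829 - 1.64x into the first: x(1 - 1.25·1.64) = 751 - 1.25·829.
So x* = -285/-1.05 = 272, and then y* = 829 - 1.64·272 = 383.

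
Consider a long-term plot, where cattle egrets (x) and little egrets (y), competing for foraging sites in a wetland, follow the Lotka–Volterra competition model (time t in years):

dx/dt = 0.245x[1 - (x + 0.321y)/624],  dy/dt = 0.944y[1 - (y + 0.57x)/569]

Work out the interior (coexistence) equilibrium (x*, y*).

x* ≈ 540, y* ≈ 261

Setting both brackets to zero gives the nullclines x + 0.321y = 624 and 0.57x + y = 569.
Substituting y = 569 - 0.57x into the first: x(1 - 0.321·0.57) = 624 - 0.321·569.
So x* = 441/0.817 = 540, and then y* = 569 - 0.57·540 = 261.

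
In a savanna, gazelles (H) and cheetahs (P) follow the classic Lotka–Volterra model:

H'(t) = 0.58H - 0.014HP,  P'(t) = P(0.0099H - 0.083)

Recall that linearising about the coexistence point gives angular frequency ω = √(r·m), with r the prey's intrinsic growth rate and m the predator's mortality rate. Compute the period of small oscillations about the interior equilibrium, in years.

Here r = 0.58 and m = 0.083, so r·m = 0.0481.
ω = √0.0481 = 0.219 per year, hence T = 2π/ω ≈ 28.6 years.

T ≈ 28.6 years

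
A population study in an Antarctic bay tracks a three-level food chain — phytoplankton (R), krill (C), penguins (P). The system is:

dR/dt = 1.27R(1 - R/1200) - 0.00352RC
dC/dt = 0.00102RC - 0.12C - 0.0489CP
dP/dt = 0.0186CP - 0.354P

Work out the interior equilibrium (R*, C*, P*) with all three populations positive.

R* ≈ 1140, C* ≈ 19, P* ≈ 21.3

From dP/dt = 0: 0.0186C* = 0.354, so C* = 19.
From dR/dt = 0: 1.27(1 - R*/1200) = 0.00352·19, giving R* = 1200·(1 - 0.0528) = 1140.
From dC/dt = 0: 0.00102·1140 - 0.12 = 0.0489P*, so P* = 1.04/0.0489 = 21.3.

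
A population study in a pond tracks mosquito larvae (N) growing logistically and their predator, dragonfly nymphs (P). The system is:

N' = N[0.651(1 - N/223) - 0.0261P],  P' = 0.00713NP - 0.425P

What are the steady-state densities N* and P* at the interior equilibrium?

N* ≈ 59.6, P* ≈ 18.3

From dP/dt = 0 with P > 0: 0.00713N* = 0.425, so N* = 59.6.
Substitute into dN/dt = 0: 0.651(1 - 59.6/223) = 0.0261P*.
The bracket is 0.733, giving P* = 0.477/0.0261 = 18.3.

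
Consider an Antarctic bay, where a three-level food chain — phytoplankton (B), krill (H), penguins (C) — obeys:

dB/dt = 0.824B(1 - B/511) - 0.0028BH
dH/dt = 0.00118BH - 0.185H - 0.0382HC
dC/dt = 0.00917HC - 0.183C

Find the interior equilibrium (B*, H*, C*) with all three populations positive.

B* ≈ 476, H* ≈ 20, C* ≈ 9.87

From dC/dt = 0: 0.00917H* = 0.183, so H* = 20.
From dB/dt = 0: 0.824(1 - B*/511) = 0.0028·20, giving B* = 511·(1 - 0.0678) = 476.
From dH/dt = 0: 0.00118·476 - 0.185 = 0.0382C*, so C* = 0.377/0.0382 = 9.87.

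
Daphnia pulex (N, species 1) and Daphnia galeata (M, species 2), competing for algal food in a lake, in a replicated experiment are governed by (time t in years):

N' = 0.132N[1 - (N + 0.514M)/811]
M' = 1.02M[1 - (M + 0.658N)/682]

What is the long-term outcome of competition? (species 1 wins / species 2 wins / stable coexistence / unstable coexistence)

stable coexistence

Compare the nullcline intercepts: K1/α12 = 811/0.514 = 1580 > K2 = 682; K2/α21 = 682/0.658 = 1040 > K1 = 811.
Since both inequalities hold, each species can invade when rare, so the interior equilibrium is stable.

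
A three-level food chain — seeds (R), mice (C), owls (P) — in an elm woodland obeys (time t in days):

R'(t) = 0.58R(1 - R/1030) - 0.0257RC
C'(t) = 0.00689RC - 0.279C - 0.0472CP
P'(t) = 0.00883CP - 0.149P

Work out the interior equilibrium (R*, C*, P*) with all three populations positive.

R* ≈ 260, C* ≈ 16.9, P* ≈ 32

From dP/dt = 0: 0.00883C* = 0.149, so C* = 16.9.
From dR/dt = 0: 0.58(1 - R*/1030) = 0.0257·16.9, giving R* = 1030·(1 - 0.748) = 260.
From dC/dt = 0: 0.00689·260 - 0.279 = 0.0472P*, so P* = 1.51/0.0472 = 32.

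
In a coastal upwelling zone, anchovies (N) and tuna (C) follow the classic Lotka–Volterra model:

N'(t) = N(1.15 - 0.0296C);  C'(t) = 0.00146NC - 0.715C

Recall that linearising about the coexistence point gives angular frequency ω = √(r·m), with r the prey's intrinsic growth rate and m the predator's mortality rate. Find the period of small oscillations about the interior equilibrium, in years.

Here r = 1.15 and m = 0.715, so r·m = 0.822.
ω = √0.822 = 0.907 per year, hence T = 2π/ω ≈ 6.93 years.

T ≈ 6.93 years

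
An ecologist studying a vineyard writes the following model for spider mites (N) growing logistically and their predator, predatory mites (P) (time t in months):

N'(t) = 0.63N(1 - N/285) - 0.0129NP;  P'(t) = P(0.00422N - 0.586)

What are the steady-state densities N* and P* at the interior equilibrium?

N* ≈ 139, P* ≈ 25

From dP/dt = 0 with P > 0: 0.00422N* = 0.586, so N* = 139.
Substitute into dN/dt = 0: 0.63(1 - 139/285) = 0.0129P*.
The bracket is 0.513, giving P* = 0.323/0.0129 = 25.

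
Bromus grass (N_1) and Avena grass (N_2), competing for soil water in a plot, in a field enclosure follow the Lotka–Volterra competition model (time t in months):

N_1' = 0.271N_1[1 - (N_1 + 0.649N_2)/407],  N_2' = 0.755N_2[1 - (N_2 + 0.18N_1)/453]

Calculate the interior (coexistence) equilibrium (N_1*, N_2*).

Setting both brackets to zero gives the nullclines N_1 + 0.649N_2 = 407 and 0.18N_1 + N_2 = 453.
Substituting N_2 = 453 - 0.18N_1 into the first: N_1(1 - 0.649·0.18) = 407 - 0.649·453.
So N_1* = 113/0.883 = 128, and then N_2* = 453 - 0.18·128 = 430.

N_1* ≈ 128, N_2* ≈ 430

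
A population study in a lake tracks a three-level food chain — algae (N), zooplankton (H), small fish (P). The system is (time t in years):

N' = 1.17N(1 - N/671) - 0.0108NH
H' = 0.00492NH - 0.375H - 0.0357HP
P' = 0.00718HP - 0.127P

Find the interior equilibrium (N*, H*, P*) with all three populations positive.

From dP/dt = 0: 0.00718H* = 0.127, so H* = 17.7.
From dN/dt = 0: 1.17(1 - N*/671) = 0.0108·17.7, giving N* = 671·(1 - 0.163) = 561.
From dH/dt = 0: 0.00492·561 - 0.375 = 0.0357P*, so P* = 2.39/0.0357 = 66.9.

N* ≈ 561, H* ≈ 17.7, P* ≈ 66.9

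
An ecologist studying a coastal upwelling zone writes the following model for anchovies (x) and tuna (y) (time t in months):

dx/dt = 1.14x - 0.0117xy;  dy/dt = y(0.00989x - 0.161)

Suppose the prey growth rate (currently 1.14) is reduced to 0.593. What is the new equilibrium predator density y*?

y* ≈ 50.7

At the interior fixed point, setting dx/dt = 0 with x > 0 fixes y* = (prey growth rate)/(xy coefficient) — independent of the other coefficients.
With the change, y* = 0.593/0.0117 = 50.7; it falls from 97.4.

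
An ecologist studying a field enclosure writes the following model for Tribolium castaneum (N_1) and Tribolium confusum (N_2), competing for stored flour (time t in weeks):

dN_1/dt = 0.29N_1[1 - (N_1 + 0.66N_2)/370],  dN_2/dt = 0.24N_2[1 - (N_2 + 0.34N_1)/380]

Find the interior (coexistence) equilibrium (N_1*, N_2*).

N_1* ≈ 154, N_2* ≈ 328

Setting both brackets to zero gives the nullclines N_1 + 0.66N_2 = 370 and 0.34N_1 + N_2 = 380.
Substituting N_2 = 380 - 0.34N_1 into the first: N_1(1 - 0.66·0.34) = 370 - 0.66·380.
So N_1* = 119/0.776 = 154, and then N_2* = 380 - 0.34·154 = 328.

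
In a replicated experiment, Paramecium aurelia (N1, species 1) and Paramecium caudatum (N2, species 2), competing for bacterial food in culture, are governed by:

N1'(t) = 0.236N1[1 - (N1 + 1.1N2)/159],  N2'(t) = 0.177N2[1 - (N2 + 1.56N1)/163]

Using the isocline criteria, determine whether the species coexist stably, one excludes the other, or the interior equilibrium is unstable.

Compare the nullcline intercepts: K1/α12 = 159/1.1 = 145 < K2 = 163; K2/α21 = 163/1.56 = 104 < K1 = 159.
Since both are reversed, neither can invade when rare; the interior point is a saddle.

unstable coexistence (outcome depends on initial conditions)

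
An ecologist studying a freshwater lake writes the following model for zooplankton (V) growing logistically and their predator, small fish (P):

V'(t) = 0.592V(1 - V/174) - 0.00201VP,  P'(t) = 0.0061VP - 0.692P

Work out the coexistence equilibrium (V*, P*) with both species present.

From dP/dt = 0 with P > 0: 0.0061V* = 0.692, so V* = 113.
Substitute into dV/dt = 0: 0.592(1 - 113/174) = 0.00201P*.
The bracket is 0.348, giving P* = 0.206/0.00201 = 103.

V* ≈ 113, P* ≈ 103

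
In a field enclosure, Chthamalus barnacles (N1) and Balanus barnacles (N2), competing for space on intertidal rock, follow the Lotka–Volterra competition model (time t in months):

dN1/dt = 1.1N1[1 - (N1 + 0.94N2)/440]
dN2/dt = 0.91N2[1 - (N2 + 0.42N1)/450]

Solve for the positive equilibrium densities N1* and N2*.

N1* ≈ 28.1, N2* ≈ 438

Setting both brackets to zero gives the nullclines N1 + 0.94N2 = 440 and 0.42N1 + N2 = 450.
Substituting N2 = 450 - 0.42N1 into the first: N1(1 - 0.94·0.42) = 440 - 0.94·450.
So N1* = 17/0.605 = 28.1, and then N2* = 450 - 0.42·28.1 = 438.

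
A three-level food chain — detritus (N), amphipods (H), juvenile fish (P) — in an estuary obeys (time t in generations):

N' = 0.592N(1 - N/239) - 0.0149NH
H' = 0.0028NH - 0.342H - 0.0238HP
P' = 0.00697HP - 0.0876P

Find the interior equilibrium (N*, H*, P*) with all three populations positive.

From dP/dt = 0: 0.00697H* = 0.0876, so H* = 12.6.
From dN/dt = 0: 0.592(1 - N*/239) = 0.0149·12.6, giving N* = 239·(1 - 0.316) = 163.
From dH/dt = 0: 0.0028·163 - 0.342 = 0.0238P*, so P* = 0.116/0.0238 = 4.85.

N* ≈ 163, H* ≈ 12.6, P* ≈ 4.85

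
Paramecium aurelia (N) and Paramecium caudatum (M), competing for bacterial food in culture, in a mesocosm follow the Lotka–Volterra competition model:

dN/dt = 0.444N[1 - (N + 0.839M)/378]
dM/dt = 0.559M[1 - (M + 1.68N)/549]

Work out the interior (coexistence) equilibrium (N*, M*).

N* ≈ 202, M* ≈ 210

Setting both brackets to zero gives the nullclines N + 0.839M = 378 and 1.68N + M = 549.
Substituting M = 549 - 1.68N into the first: N(1 - 0.839·1.68) = 378 - 0.839·549.
So N* = -82.6/-0.41 = 202, and then M* = 549 - 1.68·202 = 210.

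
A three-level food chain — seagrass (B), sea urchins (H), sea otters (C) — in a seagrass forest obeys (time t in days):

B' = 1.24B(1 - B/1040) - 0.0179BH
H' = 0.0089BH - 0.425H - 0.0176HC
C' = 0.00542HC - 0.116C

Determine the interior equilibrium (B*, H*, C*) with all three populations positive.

B* ≈ 719, H* ≈ 21.4, C* ≈ 339

From dC/dt = 0: 0.00542H* = 0.116, so H* = 21.4.
From dB/dt = 0: 1.24(1 - B*/1040) = 0.0179·21.4, giving B* = 1040·(1 - 0.309) = 719.
From dH/dt = 0: 0.0089·719 - 0.425 = 0.0176C*, so C* = 5.97/0.0176 = 339.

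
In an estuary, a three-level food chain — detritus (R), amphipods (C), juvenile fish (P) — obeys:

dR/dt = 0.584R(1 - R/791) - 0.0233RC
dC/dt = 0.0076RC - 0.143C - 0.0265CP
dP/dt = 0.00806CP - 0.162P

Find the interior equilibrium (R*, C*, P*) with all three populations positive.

From dP/dt = 0: 0.00806C* = 0.162, so C* = 20.1.
From dR/dt = 0: 0.584(1 - R*/791) = 0.0233·20.1, giving R* = 791·(1 - 0.802) = 157.
From dC/dt = 0: 0.0076·157 - 0.143 = 0.0265P*, so P* = 1.05/0.0265 = 39.5.

R* ≈ 157, C* ≈ 20.1, P* ≈ 39.5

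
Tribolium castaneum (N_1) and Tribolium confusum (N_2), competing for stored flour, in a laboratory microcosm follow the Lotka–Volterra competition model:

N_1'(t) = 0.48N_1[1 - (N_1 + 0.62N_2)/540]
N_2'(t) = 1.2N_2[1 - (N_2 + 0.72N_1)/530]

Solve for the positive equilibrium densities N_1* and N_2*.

Setting both brackets to zero gives the nullclines N_1 + 0.62N_2 = 540 and 0.72N_1 + N_2 = 530.
Substituting N_2 = 530 - 0.72N_1 into the first: N_1(1 - 0.62·0.72) = 540 - 0.62·530.
So N_1* = 211/0.554 = 382, and then N_2* = 530 - 0.72·382 = 255.

N_1* ≈ 382, N_2* ≈ 255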